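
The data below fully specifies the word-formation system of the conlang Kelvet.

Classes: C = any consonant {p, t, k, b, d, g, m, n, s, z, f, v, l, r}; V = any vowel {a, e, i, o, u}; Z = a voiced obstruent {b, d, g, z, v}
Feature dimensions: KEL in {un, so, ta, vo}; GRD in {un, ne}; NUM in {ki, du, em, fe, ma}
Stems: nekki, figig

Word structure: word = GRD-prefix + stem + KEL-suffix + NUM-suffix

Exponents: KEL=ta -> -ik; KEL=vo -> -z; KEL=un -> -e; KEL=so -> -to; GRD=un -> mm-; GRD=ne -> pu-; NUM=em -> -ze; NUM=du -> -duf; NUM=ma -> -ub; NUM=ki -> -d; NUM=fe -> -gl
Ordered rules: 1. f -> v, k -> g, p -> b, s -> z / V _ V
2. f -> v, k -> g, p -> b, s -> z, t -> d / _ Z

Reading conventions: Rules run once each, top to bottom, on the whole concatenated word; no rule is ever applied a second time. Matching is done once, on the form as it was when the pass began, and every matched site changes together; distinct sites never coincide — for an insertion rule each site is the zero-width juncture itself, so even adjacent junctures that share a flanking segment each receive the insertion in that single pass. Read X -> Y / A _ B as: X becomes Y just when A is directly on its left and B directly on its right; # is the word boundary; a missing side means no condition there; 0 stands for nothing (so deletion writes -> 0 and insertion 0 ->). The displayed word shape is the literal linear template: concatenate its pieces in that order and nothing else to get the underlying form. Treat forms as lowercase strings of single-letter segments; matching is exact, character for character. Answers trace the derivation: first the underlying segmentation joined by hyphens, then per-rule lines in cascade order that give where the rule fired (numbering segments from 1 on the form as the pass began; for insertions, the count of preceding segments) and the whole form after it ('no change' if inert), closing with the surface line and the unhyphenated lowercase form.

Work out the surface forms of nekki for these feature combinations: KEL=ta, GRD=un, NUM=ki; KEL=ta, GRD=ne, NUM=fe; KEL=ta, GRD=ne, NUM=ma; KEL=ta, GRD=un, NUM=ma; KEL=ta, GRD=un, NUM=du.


cell KEL=ta, GRD=un, NUM=ki:
underlying: mm-nekki-ik-d
1. f -> v, k -> g, p -> b, s -> z / V _ V: no change
2. f -> v, k -> g, p -> b, s -> z, t -> d / _ Z: fires at position(s) 9: mmnekkiigd
surface: mmnekkiigd

cell KEL=ta, GRD=ne, NUM=fe:
underlying: pu-nekki-ik-gl
1. f -> v, k -> g, p -> b, s -> z / V _ V: no change
2. f -> v, k -> g, p -> b, s -> z, t -> d / _ Z: fires at position(s) 9: punekkiiggl
surface: punekkiiggl

cell KEL=ta, GRD=ne, NUM=ma:
underlying: pu-nekki-ik-ub
1. f -> v, k -> g, p -> b, s -> z / V _ V: fires at position(s) 9: punekkiigub
2. f -> v, k -> g, p -> b, s -> z, t -> d / _ Z: no change
surface: punekkiigub

cell KEL=ta, GRD=un, NUM=ma:
underlying: mm-nekki-ik-ub
1. f -> v, k -> g, p -> b, s -> z / V _ V: fires at position(s) 9: mmnekkiigub
2. f -> v, k -> g, p -> b, s -> z, t -> d / _ Z: no change
surface: mmnekkiigub

cell KEL=ta, GRD=un, NUM=du:
underlying: mm-nekki-ik-duf
1. f -> v, k -> g, p -> b, s -> z / V _ V: no change
2. f -> v, k -> g, p -> b, s -> z, t -> d / _ Z: fires at position(s) 9: mmnekkiigduf
surface: mmnekkiigduf


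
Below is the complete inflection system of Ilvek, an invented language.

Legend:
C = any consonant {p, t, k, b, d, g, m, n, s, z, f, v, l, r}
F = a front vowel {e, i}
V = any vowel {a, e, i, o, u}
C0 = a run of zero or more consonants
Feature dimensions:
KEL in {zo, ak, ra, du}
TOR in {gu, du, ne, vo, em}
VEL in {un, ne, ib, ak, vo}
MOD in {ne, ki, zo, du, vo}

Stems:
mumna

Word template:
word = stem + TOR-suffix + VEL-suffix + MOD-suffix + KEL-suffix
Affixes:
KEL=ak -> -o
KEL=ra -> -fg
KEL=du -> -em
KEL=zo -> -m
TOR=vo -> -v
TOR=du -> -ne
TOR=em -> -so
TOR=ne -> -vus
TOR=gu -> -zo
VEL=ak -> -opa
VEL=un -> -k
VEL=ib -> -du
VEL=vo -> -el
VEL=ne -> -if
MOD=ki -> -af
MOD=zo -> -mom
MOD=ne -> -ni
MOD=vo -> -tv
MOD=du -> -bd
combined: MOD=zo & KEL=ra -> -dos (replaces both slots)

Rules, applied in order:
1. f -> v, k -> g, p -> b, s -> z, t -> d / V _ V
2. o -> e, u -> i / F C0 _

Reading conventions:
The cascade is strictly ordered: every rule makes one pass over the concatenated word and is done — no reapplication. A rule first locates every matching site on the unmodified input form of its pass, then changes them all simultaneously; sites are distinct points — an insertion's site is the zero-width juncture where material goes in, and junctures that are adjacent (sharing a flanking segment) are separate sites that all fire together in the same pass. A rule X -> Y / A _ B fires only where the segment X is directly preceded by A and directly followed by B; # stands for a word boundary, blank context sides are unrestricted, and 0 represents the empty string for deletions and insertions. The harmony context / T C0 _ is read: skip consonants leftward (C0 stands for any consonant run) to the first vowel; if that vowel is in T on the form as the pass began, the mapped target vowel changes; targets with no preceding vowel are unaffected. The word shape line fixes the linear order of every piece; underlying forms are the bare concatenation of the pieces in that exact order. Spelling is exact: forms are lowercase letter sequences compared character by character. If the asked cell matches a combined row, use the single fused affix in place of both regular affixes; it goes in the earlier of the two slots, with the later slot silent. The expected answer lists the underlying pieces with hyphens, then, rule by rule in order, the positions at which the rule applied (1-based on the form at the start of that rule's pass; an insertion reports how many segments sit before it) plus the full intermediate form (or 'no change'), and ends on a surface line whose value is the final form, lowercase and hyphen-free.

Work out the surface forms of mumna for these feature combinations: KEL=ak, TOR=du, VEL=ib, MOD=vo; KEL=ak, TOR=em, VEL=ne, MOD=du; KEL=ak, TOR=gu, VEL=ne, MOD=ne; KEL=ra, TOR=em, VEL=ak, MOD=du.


cell KEL=ak, TOR=du, VEL=ib, MOD=vo:
underlying: mumna-ne-du-tv-o
1. f -> v, k -> g, p -> b, s -> z, t -> d / V _ V: no change
2. o -> e, u -> i / F C0 _: fires at position(s) 9: mumnaneditvo
surface: mumnaneditvo

cell KEL=ak, TOR=em, VEL=ne, MOD=du:
underlying: mumna-so-if-bd-o
1. f -> v, k -> g, p -> b, s -> z, t -> d / V _ V: fires at position(s) 6: mumnazoifbdo
2. o -> e, u -> i / F C0 _: fires at position(s) 12: mumnazoifbde
surface: mumnazoifbde

cell KEL=ak, TOR=gu, VEL=ne, MOD=ne:
underlying: mumna-zo-if-ni-o
1. f -> v, k -> g, p -> b, s -> z, t -> d / V _ V: no change
2. o -> e, u -> i / F C0 _: fires at position(s) 12: mumnazoifnie
surface: mumnazoifnie

cell KEL=ra, TOR=em, VEL=ak, MOD=du:
underlying: mumna-so-opa-bd-fg
1. f -> v, k -> g, p -> b, s -> z, t -> d / V _ V: fires at position(s) 6, 9: mumnazoobabdfg
2. o -> e, u -> i / F C0 _: no change
surface: mumnazoobabdfg


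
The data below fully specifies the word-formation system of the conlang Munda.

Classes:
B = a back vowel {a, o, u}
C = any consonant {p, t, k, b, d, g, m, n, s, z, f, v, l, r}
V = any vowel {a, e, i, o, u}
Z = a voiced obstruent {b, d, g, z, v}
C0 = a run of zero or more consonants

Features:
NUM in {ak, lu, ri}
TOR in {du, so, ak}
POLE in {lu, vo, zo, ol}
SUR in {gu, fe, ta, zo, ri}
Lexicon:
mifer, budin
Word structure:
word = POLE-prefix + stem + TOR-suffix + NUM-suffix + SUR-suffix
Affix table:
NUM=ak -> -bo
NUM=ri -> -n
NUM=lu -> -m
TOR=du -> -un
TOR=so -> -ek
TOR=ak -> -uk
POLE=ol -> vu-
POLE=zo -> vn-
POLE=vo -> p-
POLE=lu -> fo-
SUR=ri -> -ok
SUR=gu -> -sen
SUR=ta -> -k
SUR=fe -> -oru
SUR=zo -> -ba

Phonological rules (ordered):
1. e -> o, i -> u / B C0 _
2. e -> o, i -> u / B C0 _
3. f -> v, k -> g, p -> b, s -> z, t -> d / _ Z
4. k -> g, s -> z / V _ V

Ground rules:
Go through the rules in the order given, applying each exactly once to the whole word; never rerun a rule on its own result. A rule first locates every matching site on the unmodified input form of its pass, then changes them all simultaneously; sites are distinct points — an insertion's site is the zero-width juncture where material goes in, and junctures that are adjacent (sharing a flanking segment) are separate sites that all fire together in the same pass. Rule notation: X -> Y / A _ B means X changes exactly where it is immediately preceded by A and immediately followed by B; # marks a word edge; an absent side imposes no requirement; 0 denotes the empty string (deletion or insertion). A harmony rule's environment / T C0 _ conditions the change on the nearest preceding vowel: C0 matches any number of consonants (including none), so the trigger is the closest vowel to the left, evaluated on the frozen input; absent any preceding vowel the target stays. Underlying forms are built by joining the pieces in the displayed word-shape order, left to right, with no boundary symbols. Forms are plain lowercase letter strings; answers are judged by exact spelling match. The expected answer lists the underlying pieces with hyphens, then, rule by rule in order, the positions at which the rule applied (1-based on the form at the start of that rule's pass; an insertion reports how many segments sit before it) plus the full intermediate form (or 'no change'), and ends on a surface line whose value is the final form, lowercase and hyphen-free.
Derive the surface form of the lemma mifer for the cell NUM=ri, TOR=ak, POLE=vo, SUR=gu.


underlying: p-mifer-uk-n-sen
1. e -> o, i -> u / B C0 _: fires at position(s) 11: pmiferuknson
2. e -> o, i -> u / B C0 _: no change
3. f -> v, k -> g, p -> b, s -> z, t -> d / _ Z: no change
4. k -> g, s -> z / V _ V: no change
surface: pmiferuknson


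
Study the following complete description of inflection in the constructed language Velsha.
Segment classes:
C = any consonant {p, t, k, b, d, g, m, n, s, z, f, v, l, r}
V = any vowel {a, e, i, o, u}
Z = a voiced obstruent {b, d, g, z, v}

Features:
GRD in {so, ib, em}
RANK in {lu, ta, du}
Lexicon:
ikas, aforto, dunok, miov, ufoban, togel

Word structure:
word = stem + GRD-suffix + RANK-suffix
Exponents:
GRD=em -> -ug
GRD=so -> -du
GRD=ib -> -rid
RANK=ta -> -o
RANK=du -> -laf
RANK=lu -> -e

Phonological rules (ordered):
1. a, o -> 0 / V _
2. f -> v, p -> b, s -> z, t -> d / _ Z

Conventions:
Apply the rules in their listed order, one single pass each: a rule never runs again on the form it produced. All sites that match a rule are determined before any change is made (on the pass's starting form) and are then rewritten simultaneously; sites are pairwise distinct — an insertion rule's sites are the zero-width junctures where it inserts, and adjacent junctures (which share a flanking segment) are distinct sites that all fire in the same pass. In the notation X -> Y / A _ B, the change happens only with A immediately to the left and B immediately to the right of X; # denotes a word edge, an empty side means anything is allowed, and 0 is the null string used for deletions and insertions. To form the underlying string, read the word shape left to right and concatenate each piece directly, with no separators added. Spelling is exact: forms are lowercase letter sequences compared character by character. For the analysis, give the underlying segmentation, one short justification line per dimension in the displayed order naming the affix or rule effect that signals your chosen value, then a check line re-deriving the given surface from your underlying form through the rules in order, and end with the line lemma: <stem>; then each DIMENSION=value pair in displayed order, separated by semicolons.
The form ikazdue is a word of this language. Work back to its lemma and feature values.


underlying: ikas-du-e
GRD=so - signalled by the affix -du
RANK=lu - signalled by the affix -e
check: ikasdue -> ikasdue -> ikazdue
lemma: ikas; GRD=so; RANK=lu


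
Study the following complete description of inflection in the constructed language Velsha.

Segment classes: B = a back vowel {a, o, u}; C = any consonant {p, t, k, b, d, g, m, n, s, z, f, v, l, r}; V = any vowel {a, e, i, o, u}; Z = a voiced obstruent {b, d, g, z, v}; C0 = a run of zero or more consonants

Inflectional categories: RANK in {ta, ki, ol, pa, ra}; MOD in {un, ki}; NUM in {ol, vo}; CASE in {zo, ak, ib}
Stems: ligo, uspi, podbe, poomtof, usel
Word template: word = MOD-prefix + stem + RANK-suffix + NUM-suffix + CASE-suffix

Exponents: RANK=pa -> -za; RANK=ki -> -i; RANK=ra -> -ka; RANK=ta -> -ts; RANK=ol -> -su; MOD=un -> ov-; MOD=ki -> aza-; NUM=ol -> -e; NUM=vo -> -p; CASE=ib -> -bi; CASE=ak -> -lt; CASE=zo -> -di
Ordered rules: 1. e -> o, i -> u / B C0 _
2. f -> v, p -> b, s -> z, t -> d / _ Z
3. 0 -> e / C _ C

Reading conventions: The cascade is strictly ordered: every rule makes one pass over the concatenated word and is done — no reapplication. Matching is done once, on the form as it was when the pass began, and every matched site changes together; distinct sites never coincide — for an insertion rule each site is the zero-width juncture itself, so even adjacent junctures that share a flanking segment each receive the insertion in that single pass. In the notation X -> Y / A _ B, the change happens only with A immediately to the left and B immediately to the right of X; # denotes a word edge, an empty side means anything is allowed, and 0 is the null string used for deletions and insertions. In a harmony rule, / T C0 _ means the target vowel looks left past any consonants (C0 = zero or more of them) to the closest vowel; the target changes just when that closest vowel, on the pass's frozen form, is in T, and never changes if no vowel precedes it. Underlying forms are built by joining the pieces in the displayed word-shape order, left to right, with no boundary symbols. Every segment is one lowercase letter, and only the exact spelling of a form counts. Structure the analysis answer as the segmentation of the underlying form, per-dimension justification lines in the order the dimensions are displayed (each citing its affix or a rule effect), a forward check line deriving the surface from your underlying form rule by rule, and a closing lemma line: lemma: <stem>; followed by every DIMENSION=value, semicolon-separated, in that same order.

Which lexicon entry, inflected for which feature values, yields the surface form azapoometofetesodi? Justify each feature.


underlying: aza-poomtof-ts-e-di
RANK=ta - signalled by the affix -ts
MOD=ki - signalled by the affix aza-
NUM=ol - signalled by the affix -e
CASE=zo - signalled by the affix -di
check: azapoomtoftsedi -> azapoomtoftsodi -> azapoomtoftsodi -> azapoometofetesodi
lemma: poomtof; RANK=ta; MOD=ki; NUM=ol; CASE=zo


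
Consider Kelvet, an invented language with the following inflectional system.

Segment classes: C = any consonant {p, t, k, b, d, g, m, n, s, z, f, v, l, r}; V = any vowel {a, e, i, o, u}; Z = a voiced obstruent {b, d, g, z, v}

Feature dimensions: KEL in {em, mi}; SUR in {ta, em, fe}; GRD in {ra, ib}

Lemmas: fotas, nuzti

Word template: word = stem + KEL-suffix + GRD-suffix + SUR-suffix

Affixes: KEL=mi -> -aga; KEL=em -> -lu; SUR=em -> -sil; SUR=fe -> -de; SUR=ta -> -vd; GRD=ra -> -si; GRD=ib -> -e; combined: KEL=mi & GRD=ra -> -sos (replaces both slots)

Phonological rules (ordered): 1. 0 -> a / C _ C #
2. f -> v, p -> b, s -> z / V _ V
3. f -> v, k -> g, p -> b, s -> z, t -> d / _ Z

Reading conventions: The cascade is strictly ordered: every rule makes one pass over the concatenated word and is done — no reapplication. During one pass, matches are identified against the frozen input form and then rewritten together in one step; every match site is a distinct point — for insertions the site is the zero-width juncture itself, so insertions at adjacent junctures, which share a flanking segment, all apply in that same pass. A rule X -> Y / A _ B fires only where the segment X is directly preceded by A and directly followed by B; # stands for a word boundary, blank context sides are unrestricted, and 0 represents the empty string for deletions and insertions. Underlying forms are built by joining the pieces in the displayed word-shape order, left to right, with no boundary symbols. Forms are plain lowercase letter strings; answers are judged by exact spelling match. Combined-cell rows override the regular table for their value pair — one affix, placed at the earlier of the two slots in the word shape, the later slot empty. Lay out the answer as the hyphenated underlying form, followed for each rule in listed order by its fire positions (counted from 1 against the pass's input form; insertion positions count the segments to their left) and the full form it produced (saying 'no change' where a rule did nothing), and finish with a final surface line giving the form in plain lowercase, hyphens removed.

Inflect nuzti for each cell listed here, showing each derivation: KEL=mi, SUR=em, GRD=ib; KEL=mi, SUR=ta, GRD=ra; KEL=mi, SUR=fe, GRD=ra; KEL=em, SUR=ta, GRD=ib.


cell KEL=mi, SUR=em, GRD=ib:
underlying: nuzti-aga-e-sil
1. 0 -> a / C _ C #: no change
2. f -> v, p -> b, s -> z / V _ V: fires at position(s) 10: nuztiagaezil
3. f -> v, k -> g, p -> b, s -> z, t -> d / _ Z: no change
surface: nuztiagaezil

cell KEL=mi, SUR=ta, GRD=ra:
underlying: nuzti-sos-vd
1. 0 -> a / C _ C #: inserts after position(s) 9: nuztisosvad
2. f -> v, p -> b, s -> z / V _ V: fires at position(s) 6: nuztizosvad
3. f -> v, k -> g, p -> b, s -> z, t -> d / _ Z: fires at position(s) 8: nuztizozvad
surface: nuztizozvad

cell KEL=mi, SUR=fe, GRD=ra:
underlying: nuzti-sos-de
1. 0 -> a / C _ C #: no change
2. f -> v, p -> b, s -> z / V _ V: fires at position(s) 6: nuztizosde
3. f -> v, k -> g, p -> b, s -> z, t -> d / _ Z: fires at position(s) 8: nuztizozde
surface: nuztizozde

cell KEL=em, SUR=ta, GRD=ib:
underlying: nuzti-lu-e-vd
1. 0 -> a / C _ C #: inserts after position(s) 9: nuztiluevad
2. f -> v, p -> b, s -> z / V _ V: no change
3. f -> v, k -> g, p -> b, s -> z, t -> d / _ Z: no change
surface: nuztiluevad


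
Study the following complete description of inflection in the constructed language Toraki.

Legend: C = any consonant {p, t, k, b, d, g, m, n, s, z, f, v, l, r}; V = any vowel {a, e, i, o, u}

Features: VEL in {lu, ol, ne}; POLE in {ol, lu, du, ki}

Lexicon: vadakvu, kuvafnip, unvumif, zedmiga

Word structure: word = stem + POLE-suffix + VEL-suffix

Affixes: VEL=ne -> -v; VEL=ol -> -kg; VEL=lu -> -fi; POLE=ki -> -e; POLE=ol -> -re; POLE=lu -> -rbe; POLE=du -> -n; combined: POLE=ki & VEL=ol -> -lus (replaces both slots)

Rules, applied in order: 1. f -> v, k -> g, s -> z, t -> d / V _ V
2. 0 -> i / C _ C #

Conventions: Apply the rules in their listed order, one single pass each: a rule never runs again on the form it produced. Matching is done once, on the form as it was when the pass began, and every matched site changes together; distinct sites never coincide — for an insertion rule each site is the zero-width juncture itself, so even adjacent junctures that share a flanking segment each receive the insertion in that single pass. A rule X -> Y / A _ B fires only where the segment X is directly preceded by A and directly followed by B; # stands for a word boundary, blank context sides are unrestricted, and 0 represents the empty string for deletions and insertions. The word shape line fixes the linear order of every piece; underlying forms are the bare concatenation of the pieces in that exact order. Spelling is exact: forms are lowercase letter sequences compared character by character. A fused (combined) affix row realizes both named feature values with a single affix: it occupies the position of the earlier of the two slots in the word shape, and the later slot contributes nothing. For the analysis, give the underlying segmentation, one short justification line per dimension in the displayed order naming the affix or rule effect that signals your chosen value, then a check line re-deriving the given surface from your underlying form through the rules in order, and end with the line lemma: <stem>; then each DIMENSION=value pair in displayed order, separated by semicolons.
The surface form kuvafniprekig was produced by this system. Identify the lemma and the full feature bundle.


underlying: kuvafnip-re-kg
VEL=ol - signalled by the affix -kg
POLE=ol - signalled by the affix -re
check: kuvafniprekg -> kuvafniprekg -> kuvafniprekig
lemma: kuvafnip; VEL=ol; POLE=ol


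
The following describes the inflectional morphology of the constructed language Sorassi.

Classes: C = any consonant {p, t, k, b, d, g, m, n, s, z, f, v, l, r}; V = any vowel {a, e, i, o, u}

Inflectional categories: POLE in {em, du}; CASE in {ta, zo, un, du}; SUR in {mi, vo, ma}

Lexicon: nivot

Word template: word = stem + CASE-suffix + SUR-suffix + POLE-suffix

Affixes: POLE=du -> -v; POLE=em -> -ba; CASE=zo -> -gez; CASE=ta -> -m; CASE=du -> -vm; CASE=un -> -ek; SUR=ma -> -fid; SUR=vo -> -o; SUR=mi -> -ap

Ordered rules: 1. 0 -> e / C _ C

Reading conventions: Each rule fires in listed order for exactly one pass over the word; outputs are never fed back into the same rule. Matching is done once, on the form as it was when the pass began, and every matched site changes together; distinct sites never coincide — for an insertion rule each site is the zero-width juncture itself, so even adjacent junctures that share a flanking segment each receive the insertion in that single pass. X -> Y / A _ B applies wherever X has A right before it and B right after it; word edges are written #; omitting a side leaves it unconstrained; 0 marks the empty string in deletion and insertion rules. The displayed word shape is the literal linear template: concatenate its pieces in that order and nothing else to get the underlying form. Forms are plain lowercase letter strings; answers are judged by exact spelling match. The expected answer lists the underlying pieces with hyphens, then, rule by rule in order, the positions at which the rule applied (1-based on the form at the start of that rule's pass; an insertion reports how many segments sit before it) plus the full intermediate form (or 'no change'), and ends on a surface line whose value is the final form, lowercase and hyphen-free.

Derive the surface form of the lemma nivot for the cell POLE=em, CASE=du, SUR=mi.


underlying: nivot-vm-ap-ba
1. 0 -> e / C _ C: inserts after position(s) 5, 6, 9: nivotevemapeba
surface: nivotevemapeba


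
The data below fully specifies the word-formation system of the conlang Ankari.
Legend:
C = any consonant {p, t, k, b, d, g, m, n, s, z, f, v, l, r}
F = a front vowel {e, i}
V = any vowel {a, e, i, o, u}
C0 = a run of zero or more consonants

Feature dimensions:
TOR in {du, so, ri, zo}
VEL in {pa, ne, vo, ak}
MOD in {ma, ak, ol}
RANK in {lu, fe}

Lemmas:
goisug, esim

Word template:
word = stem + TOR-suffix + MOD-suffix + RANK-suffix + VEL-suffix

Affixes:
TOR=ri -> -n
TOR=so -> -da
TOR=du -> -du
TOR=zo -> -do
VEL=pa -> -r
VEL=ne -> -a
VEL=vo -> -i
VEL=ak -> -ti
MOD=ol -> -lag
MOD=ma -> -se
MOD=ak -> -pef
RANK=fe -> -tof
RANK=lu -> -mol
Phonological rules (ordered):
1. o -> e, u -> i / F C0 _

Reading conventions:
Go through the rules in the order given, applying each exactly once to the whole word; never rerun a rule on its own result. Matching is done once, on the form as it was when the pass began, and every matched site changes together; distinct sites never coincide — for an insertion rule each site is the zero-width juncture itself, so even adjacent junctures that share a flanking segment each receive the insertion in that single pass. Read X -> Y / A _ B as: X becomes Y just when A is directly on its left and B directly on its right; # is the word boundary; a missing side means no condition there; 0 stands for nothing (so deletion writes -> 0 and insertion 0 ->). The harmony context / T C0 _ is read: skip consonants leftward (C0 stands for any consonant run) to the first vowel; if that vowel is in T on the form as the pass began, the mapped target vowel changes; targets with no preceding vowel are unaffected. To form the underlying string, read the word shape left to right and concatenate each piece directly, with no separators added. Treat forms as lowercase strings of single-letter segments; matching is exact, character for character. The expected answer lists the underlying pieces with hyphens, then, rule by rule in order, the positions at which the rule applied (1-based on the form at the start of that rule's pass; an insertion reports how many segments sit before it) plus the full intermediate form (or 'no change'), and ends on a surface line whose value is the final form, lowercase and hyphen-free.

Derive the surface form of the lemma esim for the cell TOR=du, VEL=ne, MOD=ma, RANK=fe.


underlying: esim-du-se-tof-a
1. o -> e, u -> i / F C0 _: fires at position(s) 6, 10: esimdisetefa
surface: esimdisetefa


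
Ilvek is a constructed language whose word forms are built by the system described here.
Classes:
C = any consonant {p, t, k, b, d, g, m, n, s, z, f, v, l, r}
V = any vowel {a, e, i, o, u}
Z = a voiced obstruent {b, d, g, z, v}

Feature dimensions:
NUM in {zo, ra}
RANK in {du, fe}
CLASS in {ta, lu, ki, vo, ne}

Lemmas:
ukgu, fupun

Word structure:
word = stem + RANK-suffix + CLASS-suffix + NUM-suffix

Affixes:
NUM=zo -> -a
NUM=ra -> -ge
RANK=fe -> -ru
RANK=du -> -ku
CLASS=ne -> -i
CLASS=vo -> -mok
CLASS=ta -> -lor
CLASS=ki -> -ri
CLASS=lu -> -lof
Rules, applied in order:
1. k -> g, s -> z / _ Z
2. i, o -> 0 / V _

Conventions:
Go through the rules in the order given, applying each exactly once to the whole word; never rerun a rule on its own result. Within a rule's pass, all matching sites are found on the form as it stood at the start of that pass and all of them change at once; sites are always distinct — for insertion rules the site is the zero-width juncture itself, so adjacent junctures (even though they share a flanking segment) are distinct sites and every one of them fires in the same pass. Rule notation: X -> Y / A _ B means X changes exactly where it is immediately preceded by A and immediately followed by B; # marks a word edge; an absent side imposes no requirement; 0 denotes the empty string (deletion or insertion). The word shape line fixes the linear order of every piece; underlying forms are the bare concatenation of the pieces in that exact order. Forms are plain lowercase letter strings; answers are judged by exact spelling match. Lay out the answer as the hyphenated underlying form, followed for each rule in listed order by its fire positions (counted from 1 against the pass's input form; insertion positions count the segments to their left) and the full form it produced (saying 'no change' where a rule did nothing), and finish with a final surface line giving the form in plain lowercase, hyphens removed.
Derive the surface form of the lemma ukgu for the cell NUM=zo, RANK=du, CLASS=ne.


underlying: ukgu-ku-i-a
1. k -> g, s -> z / _ Z: fires at position(s) 2: uggukuia
2. i, o -> 0 / V _: fires at position(s) 7: uggukua
surface: uggukua


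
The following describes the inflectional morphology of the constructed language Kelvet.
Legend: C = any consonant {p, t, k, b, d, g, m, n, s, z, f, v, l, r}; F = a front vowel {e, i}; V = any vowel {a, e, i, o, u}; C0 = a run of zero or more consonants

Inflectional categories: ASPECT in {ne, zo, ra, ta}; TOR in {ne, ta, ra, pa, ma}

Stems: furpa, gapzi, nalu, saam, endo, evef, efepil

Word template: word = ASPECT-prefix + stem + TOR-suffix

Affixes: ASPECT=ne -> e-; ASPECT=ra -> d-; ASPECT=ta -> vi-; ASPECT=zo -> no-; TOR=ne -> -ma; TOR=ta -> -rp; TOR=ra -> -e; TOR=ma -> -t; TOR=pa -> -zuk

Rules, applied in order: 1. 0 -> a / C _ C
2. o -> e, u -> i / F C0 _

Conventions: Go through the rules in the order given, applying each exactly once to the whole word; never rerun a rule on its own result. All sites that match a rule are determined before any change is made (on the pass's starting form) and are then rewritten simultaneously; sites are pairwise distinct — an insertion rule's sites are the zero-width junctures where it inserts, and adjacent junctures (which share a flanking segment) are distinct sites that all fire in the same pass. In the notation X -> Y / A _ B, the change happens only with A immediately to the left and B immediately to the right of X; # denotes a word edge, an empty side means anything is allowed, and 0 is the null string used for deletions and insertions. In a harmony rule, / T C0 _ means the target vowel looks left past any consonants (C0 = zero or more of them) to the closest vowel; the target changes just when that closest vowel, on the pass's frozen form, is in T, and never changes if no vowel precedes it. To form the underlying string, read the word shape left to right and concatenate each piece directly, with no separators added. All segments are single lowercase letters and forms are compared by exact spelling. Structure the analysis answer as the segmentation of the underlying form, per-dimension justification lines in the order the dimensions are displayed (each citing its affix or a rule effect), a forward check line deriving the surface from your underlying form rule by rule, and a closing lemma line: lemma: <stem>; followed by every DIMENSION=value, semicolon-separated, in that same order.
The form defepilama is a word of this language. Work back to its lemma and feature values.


underlying: d-efepil-ma
ASPECT=ra - signalled by the affix d-
TOR=ne - signalled by the affix -ma
check: defepilma -> defepilama -> defepilama
lemma: efepil; ASPECT=ra; TOR=ne


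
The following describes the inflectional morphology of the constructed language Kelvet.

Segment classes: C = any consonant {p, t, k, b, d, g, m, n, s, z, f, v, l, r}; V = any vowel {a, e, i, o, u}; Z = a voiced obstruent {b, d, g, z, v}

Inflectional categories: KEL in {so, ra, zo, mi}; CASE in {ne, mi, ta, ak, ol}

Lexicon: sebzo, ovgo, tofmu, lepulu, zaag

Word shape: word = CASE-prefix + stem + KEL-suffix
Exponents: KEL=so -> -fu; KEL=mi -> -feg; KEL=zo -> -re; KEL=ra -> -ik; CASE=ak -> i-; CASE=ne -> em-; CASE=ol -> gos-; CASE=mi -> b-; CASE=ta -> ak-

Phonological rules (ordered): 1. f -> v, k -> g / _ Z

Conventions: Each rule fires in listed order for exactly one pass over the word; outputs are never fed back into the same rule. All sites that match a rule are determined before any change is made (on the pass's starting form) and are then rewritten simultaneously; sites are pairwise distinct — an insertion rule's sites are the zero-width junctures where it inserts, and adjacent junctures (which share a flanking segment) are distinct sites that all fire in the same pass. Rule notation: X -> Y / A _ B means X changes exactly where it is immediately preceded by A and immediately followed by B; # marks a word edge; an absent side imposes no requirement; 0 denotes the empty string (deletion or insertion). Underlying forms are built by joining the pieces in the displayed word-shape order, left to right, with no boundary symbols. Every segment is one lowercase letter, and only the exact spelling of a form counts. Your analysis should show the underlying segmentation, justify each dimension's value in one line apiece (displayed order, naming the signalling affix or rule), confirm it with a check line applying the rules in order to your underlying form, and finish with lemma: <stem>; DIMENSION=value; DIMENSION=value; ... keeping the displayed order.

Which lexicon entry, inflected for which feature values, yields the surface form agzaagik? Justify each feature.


underlying: ak-zaag-ik
KEL=ra - signalled by the affix -ik
CASE=ta - signalled by the affix ak-
check: akzaagik -> agzaagik
lemma: zaag; KEL=ra; CASE=ta


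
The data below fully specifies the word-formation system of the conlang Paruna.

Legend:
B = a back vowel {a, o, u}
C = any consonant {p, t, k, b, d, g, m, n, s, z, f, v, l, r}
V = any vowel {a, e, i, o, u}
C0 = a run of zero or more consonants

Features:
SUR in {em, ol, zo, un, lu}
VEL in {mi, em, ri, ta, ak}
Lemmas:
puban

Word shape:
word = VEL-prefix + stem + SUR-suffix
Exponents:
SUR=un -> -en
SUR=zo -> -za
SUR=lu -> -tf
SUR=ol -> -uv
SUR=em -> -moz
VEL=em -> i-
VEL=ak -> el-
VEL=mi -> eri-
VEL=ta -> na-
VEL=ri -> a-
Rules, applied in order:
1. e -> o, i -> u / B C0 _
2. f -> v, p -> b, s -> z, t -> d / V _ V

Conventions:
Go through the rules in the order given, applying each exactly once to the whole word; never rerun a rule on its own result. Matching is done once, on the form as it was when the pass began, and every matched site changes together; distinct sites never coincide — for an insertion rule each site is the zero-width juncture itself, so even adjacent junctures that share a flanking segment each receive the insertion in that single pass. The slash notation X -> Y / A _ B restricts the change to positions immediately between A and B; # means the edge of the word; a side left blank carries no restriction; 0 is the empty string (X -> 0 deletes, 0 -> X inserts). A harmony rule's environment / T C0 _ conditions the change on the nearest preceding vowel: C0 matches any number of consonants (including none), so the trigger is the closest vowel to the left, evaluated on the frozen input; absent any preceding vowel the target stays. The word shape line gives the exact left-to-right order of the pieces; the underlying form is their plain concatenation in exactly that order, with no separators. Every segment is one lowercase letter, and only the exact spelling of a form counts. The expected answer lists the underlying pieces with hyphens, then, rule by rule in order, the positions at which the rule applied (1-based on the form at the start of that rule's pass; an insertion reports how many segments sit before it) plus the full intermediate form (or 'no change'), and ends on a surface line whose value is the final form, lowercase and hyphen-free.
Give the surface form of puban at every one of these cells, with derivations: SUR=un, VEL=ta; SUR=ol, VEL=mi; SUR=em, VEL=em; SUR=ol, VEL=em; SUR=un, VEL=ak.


cell SUR=un, VEL=ta:
underlying: na-puban-en
1. e -> o, i -> u / B C0 _: fires at position(s) 8: napubanon
2. f -> v, p -> b, s -> z, t -> d / V _ V: fires at position(s) 3: nabubanon
surface: nabubanon

cell SUR=ol, VEL=mi:
underlying: eri-puban-uv
1. e -> o, i -> u / B C0 _: no change
2. f -> v, p -> b, s -> z, t -> d / V _ V: fires at position(s) 4: eribubanuv
surface: eribubanuv

cell SUR=em, VEL=em:
underlying: i-puban-moz
1. e -> o, i -> u / B C0 _: no change
2. f -> v, p -> b, s -> z, t -> d / V _ V: fires at position(s) 2: ibubanmoz
surface: ibubanmoz

cell SUR=ol, VEL=em:
underlying: i-puban-uv
1. e -> o, i -> u / B C0 _: no change
2. f -> v, p -> b, s -> z, t -> d / V _ V: fires at position(s) 2: ibubanuv
surface: ibubanuv

cell SUR=un, VEL=ak:
underlying: el-puban-en
1. e -> o, i -> u / B C0 _: fires at position(s) 8: elpubanon
2. f -> v, p -> b, s -> z, t -> d / V _ V: no change
surface: elpubanon


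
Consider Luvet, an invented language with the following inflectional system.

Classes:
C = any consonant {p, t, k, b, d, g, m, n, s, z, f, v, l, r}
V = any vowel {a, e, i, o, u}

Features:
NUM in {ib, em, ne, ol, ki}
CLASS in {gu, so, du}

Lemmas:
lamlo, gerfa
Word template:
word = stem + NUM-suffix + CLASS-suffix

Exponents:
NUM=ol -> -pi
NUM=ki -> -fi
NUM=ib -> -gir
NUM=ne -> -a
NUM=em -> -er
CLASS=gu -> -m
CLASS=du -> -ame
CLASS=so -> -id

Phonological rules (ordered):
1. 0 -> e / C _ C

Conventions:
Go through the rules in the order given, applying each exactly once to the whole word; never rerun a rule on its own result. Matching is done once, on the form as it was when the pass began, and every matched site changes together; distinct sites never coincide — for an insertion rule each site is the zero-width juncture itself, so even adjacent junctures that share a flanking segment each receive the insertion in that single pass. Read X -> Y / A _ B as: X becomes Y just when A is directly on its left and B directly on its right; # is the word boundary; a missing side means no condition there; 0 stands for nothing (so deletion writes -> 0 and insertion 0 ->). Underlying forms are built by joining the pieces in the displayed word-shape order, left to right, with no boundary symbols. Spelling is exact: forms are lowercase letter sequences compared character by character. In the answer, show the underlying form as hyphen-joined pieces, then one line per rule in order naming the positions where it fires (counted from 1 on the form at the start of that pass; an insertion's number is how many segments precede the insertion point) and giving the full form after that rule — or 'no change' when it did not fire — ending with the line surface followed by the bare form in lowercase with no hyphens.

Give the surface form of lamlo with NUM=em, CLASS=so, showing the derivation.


underlying: lamlo-er-id
1. 0 -> e / C _ C: inserts after position(s) 3: lameloerid
surface: lameloerid


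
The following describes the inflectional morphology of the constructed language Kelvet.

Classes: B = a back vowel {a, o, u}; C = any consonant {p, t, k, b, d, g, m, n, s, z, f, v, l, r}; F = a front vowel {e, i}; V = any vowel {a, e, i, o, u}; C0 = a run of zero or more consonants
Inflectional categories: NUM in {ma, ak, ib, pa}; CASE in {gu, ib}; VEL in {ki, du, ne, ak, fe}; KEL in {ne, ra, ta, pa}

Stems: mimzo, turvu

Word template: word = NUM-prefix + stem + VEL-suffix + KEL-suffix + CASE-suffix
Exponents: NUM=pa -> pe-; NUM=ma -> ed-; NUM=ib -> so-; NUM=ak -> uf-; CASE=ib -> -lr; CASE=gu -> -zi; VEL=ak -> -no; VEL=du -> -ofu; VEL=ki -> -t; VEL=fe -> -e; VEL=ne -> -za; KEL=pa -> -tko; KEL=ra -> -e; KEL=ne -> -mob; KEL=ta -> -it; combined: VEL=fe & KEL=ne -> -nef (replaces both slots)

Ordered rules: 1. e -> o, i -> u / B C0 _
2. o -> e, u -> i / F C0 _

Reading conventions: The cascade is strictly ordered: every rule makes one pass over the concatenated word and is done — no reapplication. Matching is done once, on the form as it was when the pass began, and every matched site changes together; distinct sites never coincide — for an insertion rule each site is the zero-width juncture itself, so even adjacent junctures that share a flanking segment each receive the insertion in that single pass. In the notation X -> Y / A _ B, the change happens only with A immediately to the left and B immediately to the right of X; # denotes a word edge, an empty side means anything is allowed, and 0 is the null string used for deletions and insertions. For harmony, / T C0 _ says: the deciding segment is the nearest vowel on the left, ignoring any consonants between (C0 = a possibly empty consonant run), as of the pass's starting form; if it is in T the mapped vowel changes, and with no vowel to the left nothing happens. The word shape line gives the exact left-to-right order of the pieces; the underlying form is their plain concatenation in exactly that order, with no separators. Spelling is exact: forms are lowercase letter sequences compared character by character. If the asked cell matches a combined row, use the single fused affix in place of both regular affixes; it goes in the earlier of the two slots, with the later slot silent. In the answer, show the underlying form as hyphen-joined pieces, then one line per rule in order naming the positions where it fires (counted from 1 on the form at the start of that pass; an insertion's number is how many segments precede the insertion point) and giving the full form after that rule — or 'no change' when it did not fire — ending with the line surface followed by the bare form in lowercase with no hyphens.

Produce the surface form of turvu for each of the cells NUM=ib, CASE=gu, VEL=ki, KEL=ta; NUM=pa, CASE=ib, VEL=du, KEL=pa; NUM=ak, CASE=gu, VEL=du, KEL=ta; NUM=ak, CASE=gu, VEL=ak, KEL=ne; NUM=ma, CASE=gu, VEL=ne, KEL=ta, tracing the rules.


cell NUM=ib, CASE=gu, VEL=ki, KEL=ta:
underlying: so-turvu-t-it-zi
1. e -> o, i -> u / B C0 _: fires at position(s) 9: soturvututzi
2. o -> e, u -> i / F C0 _: no change
surface: soturvututzi

cell NUM=pa, CASE=ib, VEL=du, KEL=pa:
underlying: pe-turvu-ofu-tko-lr
1. e -> o, i -> u / B C0 _: no change
2. o -> e, u -> i / F C0 _: fires at position(s) 4: petirvuofutkolr
surface: petirvuofutkolr

cell NUM=ak, CASE=gu, VEL=du, KEL=ta:
underlying: uf-turvu-ofu-it-zi
1. e -> o, i -> u / B C0 _: fires at position(s) 11: ufturvuofuutzi
2. o -> e, u -> i / F C0 _: no change
surface: ufturvuofuutzi

cell NUM=ak, CASE=gu, VEL=ak, KEL=ne:
underlying: uf-turvu-no-mob-zi
1. e -> o, i -> u / B C0 _: fires at position(s) 14: ufturvunomobzu
2. o -> e, u -> i / F C0 _: no change
surface: ufturvunomobzu

cell NUM=ma, CASE=gu, VEL=ne, KEL=ta:
underlying: ed-turvu-za-it-zi
1. e -> o, i -> u / B C0 _: fires at position(s) 10: edturvuzautzi
2. o -> e, u -> i / F C0 _: fires at position(s) 4: edtirvuzautzi
surface: edtirvuzautzi
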